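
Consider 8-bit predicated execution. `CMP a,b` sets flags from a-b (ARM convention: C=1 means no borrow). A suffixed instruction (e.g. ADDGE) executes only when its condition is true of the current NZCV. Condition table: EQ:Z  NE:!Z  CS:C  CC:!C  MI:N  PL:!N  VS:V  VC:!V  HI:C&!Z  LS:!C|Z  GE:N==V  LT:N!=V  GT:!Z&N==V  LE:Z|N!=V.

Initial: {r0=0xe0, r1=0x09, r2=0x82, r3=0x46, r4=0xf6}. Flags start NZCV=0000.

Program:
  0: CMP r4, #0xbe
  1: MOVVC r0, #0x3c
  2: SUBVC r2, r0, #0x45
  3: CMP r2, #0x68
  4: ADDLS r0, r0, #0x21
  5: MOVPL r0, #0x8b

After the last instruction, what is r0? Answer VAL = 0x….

VAL = 0x3c

[0] flags=0010 → (cmp)
[1] flags=0010 VC?T → r0=0x3c
[2] flags=0010 VC?T → r2=0xf7
[3] flags=1010 → (cmp)
[4] flags=1010 LS?F → skip
[5] flags=1010 PL?F → skip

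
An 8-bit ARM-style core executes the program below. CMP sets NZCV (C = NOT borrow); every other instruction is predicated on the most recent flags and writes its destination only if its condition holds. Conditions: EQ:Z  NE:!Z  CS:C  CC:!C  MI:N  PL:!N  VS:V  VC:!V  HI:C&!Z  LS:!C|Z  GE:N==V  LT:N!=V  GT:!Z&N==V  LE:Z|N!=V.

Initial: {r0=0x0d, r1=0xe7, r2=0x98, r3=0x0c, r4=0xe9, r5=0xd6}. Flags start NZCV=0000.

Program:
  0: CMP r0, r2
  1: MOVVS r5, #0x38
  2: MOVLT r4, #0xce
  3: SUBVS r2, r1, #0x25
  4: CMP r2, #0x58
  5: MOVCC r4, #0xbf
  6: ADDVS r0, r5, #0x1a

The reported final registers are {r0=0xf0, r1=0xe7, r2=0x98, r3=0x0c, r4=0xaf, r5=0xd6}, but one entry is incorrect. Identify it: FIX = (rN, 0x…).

FIX = (r4, 0xe9)

[0] flags=0000 → (cmp)
[1] flags=0000 VS?F → skip
[2] flags=0000 LT?F → skip
[3] flags=0000 VS?F → skip
[4] flags=0011 → (cmp)
[5] flags=0011 CC?F → skip
[6] flags=0011 VS?T → r0=0xf0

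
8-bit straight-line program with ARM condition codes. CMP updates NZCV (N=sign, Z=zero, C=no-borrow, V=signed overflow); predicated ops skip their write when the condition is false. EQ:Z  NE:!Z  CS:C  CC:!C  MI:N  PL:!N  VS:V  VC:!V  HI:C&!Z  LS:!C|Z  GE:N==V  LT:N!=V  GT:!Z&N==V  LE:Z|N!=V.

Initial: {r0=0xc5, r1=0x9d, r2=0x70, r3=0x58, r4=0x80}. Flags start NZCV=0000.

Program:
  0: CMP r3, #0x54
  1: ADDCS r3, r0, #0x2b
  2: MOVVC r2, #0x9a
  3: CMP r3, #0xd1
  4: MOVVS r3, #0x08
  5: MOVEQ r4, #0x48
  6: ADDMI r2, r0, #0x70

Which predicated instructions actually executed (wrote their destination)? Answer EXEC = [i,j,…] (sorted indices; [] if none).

0: ✓ CMP  NZCV=0010
1: ✓ ADDCS  r3←0xf0
2: ✓ MOVVC  r2←0x9a
3: ✓ CMP  NZCV=0010
4: · MOVVS
5: · MOVEQ
6: · ADDMI

EXEC = [1,2]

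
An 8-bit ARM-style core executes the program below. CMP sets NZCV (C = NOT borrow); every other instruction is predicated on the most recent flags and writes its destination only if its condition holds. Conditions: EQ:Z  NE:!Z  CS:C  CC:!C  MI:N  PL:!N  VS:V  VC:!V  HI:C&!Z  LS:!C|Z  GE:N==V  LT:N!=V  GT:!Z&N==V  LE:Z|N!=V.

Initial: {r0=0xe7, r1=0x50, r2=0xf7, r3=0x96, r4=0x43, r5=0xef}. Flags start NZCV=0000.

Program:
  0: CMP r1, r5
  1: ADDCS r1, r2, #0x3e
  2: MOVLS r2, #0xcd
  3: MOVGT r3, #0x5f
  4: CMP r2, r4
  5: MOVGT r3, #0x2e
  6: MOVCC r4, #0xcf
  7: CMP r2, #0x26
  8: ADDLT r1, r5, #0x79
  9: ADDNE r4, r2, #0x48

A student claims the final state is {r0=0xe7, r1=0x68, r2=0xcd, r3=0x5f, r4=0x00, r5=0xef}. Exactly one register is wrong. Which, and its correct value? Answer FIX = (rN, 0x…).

0: ✓ CMP  NZCV=0000
1: · ADDCS
2: ✓ MOVLS  r2←0xcd
3: ✓ MOVGT  r3←0x5f
4: ✓ CMP  NZCV=1010
5: · MOVGT
6: · MOVCC
7: ✓ CMP  NZCV=1010
8: ✓ ADDLT  r1←0x68
9: ✓ ADDNE  r4←0x15

FIX = (r4, 0x15)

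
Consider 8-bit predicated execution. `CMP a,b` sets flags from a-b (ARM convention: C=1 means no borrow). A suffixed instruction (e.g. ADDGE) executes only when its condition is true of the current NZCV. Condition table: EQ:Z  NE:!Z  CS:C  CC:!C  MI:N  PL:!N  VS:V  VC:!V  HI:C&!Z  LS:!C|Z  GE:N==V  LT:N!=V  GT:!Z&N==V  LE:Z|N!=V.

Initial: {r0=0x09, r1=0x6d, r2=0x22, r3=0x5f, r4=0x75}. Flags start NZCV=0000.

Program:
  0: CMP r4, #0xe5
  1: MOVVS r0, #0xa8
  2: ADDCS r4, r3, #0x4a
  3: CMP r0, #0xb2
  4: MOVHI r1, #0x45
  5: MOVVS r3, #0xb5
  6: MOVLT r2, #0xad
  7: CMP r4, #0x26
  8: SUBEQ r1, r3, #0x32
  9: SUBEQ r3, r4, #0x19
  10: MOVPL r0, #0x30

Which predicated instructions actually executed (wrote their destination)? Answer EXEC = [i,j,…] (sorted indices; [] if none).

EXEC = [1,6,10]

[0] flags=1001 → (cmp)
[1] flags=1001 VS?T → r0=0xa8
[2] flags=1001 CS?F → skip
[3] flags=1000 → (cmp)
[4] flags=1000 HI?F → skip
[5] flags=1000 VS?F → skip
[6] flags=1000 LT?T → r2=0xad
[7] flags=0010 → (cmp)
[8] flags=0010 EQ?F → skip
[9] flags=0010 EQ?F → skip
[10] flags=0010 PL?T → r0=0x30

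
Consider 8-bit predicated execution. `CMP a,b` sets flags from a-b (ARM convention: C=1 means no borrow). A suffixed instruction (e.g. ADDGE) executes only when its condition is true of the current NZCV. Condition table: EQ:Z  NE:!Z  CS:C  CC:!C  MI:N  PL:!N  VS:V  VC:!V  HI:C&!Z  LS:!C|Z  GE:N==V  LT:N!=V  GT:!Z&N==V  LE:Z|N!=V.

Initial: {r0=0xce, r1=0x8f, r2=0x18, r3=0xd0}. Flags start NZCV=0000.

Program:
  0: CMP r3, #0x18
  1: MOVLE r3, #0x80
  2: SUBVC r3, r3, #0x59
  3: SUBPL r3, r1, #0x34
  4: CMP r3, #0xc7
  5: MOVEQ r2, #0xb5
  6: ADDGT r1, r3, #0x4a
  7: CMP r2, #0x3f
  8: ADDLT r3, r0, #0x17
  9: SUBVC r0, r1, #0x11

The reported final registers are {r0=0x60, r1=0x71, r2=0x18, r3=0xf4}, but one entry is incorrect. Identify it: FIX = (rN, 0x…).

0: ✓ CMP  NZCV=1010
1: ✓ MOVLE  r3←0x80
2: ✓ SUBVC  r3←0x27
3: · SUBPL
4: ✓ CMP  NZCV=0000
5: · MOVEQ
6: ✓ ADDGT  r1←0x71
7: ✓ CMP  NZCV=1000
8: ✓ ADDLT  r3←0xe5
9: ✓ SUBVC  r0←0x60

FIX = (r3, 0xe5)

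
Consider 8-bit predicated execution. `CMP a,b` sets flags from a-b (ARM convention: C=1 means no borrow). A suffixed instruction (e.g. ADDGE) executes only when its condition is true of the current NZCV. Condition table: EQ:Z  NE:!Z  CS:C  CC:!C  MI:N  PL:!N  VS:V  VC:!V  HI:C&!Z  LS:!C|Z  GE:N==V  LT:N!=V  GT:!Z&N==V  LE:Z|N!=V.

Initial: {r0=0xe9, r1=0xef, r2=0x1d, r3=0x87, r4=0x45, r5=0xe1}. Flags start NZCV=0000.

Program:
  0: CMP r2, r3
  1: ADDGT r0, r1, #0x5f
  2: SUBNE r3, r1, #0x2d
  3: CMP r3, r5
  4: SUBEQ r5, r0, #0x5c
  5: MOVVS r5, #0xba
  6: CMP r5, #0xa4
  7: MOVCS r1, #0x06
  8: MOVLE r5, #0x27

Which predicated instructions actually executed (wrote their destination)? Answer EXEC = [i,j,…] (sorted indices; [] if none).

EXEC = [1,2,7]

[0] flags=1001 → (cmp)
[1] flags=1001 GT?T → r0=0x4e
[2] flags=1001 NE?T → r3=0xc2
[3] flags=1000 → (cmp)
[4] flags=1000 EQ?F → skip
[5] flags=1000 VS?F → skip
[6] flags=0010 → (cmp)
[7] flags=0010 CS?T → r1=0x06
[8] flags=0010 LE?F → skip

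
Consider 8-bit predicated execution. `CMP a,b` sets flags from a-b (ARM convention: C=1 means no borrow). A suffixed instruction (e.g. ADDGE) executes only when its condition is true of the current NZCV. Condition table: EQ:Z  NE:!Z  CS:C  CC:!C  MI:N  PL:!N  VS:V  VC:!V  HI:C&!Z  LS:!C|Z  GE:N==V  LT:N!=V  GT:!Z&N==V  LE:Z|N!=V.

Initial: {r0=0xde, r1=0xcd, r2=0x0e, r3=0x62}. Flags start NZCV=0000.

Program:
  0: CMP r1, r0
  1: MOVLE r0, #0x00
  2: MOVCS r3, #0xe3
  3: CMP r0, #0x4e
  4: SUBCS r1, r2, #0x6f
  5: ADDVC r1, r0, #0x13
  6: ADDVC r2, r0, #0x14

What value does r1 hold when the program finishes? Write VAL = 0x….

VAL = 0x13

[0] flags=1000 → (cmp)
[1] flags=1000 LE?T → r0=0x00
[2] flags=1000 CS?F → skip
[3] flags=1000 → (cmp)
[4] flags=1000 CS?F → skip
[5] flags=1000 VC?T → r1=0x13
[6] flags=1000 VC?T → r2=0x14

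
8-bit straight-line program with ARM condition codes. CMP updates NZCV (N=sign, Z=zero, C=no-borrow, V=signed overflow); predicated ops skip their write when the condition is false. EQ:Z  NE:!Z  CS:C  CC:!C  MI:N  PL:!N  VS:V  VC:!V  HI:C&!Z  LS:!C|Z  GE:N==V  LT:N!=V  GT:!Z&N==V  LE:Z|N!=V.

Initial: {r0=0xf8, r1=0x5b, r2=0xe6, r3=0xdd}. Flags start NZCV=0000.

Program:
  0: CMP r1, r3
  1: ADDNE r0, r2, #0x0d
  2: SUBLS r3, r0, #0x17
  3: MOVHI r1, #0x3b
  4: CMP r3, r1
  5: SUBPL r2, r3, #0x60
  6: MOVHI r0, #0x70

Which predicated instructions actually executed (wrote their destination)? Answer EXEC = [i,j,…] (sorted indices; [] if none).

EXEC = [1,2,6]

0: ✓ CMP  NZCV=0000
1: ✓ ADDNE  r0←0xf3
2: ✓ SUBLS  r3←0xdc
3: · MOVHI
4: ✓ CMP  NZCV=1010
5: · SUBPL
6: ✓ MOVHI  r0←0x70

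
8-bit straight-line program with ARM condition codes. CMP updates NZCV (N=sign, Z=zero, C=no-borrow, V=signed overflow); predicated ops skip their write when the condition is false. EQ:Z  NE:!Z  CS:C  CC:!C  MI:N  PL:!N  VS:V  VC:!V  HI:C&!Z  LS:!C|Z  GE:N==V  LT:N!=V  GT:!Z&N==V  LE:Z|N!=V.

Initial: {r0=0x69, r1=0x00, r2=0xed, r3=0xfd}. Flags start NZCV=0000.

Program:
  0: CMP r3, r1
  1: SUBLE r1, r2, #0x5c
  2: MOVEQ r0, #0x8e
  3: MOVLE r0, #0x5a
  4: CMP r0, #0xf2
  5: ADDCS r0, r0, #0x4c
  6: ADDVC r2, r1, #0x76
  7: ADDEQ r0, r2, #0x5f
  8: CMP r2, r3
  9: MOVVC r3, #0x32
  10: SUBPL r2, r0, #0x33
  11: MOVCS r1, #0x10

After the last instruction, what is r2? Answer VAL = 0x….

VAL = 0x27

0: ✓ CMP  NZCV=1010
1: ✓ SUBLE  r1←0x91
2: · MOVEQ
3: ✓ MOVLE  r0←0x5a
4: ✓ CMP  NZCV=0000
5: · ADDCS
6: ✓ ADDVC  r2←0x07
7: · ADDEQ
8: ✓ CMP  NZCV=0000
9: ✓ MOVVC  r3←0x32
10: ✓ SUBPL  r2←0x27
11: · MOVCS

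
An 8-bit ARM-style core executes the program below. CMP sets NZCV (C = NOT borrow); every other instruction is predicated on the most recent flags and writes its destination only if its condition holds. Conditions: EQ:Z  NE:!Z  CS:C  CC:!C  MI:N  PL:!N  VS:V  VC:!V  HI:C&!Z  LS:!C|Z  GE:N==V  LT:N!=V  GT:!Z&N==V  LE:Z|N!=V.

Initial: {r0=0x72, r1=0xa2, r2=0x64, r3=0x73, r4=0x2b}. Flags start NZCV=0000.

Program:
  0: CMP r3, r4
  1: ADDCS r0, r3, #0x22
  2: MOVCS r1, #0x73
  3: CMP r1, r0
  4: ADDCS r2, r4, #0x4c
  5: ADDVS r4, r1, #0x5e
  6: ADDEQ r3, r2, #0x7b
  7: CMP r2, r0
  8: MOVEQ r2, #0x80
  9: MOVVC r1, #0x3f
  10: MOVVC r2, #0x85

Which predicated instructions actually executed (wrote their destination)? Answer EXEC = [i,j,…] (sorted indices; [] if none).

EXEC = [1,2,5]

[0] flags=0010 → (cmp)
[1] flags=0010 CS?T → r0=0x95
[2] flags=0010 CS?T → r1=0x73
[3] flags=1001 → (cmp)
[4] flags=1001 CS?F → skip
[5] flags=1001 VS?T → r4=0xd1
[6] flags=1001 EQ?F → skip
[7] flags=1001 → (cmp)
[8] flags=1001 EQ?F → skip
[9] flags=1001 VC?F → skip
[10] flags=1001 VC?F → skip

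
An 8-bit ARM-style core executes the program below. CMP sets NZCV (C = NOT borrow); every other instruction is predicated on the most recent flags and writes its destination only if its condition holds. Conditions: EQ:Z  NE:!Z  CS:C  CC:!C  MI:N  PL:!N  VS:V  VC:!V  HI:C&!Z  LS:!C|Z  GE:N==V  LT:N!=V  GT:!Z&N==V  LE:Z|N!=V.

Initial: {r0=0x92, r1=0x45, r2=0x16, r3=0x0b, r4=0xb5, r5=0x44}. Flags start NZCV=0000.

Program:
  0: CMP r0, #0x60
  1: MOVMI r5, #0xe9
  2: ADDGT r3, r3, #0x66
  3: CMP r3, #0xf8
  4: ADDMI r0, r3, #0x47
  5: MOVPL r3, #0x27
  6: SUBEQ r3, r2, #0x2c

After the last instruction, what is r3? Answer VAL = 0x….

VAL = 0x27

0: ✓ CMP  NZCV=0011
1: · MOVMI
2: · ADDGT
3: ✓ CMP  NZCV=0000
4: · ADDMI
5: ✓ MOVPL  r3←0x27
6: · SUBEQ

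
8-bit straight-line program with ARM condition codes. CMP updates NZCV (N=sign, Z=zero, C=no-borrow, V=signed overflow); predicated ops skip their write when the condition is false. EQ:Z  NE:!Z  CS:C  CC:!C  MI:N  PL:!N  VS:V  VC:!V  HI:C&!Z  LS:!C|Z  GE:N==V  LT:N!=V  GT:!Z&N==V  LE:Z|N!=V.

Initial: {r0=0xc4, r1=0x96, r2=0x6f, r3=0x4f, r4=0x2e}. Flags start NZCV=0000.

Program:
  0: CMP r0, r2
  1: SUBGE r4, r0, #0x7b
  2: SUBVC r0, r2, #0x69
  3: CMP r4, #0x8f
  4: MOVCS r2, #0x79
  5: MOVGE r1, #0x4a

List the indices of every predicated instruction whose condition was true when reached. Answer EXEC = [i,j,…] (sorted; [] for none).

EXEC = [5]

0: ✓ CMP  NZCV=0011
1: · SUBGE
2: · SUBVC
3: ✓ CMP  NZCV=1001
4: · MOVCS
5: ✓ MOVGE  r1←0x4a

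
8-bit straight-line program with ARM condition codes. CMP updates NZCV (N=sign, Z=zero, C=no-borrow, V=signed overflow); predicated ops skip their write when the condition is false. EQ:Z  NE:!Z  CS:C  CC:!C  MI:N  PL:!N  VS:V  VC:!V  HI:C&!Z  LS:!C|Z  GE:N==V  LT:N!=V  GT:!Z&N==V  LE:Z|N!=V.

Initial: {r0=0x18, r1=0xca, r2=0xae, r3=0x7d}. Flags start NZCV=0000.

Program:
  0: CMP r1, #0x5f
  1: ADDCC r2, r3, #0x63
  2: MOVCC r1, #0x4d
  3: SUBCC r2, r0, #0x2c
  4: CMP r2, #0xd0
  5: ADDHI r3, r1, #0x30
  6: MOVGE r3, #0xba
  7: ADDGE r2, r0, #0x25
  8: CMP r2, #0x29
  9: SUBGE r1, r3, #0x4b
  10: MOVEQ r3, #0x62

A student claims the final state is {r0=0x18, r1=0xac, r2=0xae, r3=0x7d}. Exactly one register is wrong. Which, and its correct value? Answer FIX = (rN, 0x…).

FIX = (r1, 0xca)

0: ✓ CMP  NZCV=0011
1: · ADDCC
2: · MOVCC
3: · SUBCC
4: ✓ CMP  NZCV=1000
5: · ADDHI
6: · MOVGE
7: · ADDGE
8: ✓ CMP  NZCV=1010
9: · SUBGE
10: · MOVEQ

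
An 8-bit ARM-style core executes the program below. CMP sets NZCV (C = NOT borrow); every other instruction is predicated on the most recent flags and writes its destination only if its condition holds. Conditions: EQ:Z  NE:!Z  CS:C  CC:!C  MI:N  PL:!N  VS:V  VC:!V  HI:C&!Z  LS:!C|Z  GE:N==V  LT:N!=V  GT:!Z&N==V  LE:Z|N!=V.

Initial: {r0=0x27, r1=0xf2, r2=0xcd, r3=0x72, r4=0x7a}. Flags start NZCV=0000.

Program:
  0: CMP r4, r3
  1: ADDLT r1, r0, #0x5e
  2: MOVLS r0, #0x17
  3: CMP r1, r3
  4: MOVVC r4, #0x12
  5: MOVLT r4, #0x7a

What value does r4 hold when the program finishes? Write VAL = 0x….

VAL = 0x7a

[0] flags=0010 → (cmp)
[1] flags=0010 LT?F → skip
[2] flags=0010 LS?F → skip
[3] flags=1010 → (cmp)
[4] flags=1010 VC?T → r4=0x12
[5] flags=1010 LT?T → r4=0x7a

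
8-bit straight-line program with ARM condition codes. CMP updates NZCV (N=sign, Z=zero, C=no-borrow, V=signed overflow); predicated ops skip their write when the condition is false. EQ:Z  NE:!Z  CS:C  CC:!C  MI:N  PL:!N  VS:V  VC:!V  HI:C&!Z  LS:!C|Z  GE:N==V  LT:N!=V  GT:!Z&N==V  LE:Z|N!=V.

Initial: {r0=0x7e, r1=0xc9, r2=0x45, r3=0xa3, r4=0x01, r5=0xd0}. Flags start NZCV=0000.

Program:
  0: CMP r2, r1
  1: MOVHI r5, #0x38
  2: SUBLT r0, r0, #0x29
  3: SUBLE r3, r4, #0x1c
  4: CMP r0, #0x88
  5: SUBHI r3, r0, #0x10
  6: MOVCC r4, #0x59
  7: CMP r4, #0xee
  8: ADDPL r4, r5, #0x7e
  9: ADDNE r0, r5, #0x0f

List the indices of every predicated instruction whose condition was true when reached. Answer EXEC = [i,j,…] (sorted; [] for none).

0: ✓ CMP  NZCV=0000
1: · MOVHI
2: · SUBLT
3: · SUBLE
4: ✓ CMP  NZCV=1001
5: · SUBHI
6: ✓ MOVCC  r4←0x59
7: ✓ CMP  NZCV=0000
8: ✓ ADDPL  r4←0x4e
9: ✓ ADDNE  r0←0xdf

EXEC = [6,8,9]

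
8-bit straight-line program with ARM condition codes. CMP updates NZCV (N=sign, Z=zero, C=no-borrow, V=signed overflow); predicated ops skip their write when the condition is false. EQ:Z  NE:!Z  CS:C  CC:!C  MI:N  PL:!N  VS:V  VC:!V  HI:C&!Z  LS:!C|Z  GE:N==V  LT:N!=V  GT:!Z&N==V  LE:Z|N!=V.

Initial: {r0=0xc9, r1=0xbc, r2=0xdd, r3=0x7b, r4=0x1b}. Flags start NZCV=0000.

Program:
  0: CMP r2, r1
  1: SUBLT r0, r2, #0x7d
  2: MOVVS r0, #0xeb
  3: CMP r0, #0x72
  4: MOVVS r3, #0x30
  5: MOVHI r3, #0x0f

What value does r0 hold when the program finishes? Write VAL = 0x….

[0] flags=0010 → (cmp)
[1] flags=0010 LT?F → skip
[2] flags=0010 VS?F → skip
[3] flags=0011 → (cmp)
[4] flags=0011 VS?T → r3=0x30
[5] flags=0011 HI?T → r3=0x0f

VAL = 0xc9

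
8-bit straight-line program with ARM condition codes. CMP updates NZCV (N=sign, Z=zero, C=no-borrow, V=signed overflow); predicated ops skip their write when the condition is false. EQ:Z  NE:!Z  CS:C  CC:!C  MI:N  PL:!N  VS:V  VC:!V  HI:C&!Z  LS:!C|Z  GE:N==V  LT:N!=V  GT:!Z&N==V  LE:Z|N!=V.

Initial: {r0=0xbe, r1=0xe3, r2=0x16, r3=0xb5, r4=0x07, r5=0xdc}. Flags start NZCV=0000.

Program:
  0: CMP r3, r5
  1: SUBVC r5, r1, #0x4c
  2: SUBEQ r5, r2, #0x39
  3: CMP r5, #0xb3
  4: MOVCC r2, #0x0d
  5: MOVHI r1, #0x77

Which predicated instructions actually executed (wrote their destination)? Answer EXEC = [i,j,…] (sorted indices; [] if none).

[0] flags=1000 → (cmp)
[1] flags=1000 VC?T → r5=0x97
[2] flags=1000 EQ?F → skip
[3] flags=1000 → (cmp)
[4] flags=1000 CC?T → r2=0x0d
[5] flags=1000 HI?F → skip

EXEC = [1,4]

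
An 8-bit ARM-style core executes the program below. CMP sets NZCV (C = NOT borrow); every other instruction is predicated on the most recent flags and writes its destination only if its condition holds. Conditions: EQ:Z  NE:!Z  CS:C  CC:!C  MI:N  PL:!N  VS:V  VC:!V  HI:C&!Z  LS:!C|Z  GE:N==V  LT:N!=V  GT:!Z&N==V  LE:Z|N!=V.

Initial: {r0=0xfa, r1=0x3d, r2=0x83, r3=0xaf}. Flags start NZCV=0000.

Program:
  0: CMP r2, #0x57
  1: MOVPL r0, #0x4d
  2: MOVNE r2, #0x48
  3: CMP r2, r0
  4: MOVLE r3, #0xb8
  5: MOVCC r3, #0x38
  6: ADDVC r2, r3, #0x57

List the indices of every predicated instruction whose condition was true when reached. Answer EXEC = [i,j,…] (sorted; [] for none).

[0] flags=0011 → (cmp)
[1] flags=0011 PL?T → r0=0x4d
[2] flags=0011 NE?T → r2=0x48
[3] flags=1000 → (cmp)
[4] flags=1000 LE?T → r3=0xb8
[5] flags=1000 CC?T → r3=0x38
[6] flags=1000 VC?T → r2=0x8f

EXEC = [1,2,4,5,6]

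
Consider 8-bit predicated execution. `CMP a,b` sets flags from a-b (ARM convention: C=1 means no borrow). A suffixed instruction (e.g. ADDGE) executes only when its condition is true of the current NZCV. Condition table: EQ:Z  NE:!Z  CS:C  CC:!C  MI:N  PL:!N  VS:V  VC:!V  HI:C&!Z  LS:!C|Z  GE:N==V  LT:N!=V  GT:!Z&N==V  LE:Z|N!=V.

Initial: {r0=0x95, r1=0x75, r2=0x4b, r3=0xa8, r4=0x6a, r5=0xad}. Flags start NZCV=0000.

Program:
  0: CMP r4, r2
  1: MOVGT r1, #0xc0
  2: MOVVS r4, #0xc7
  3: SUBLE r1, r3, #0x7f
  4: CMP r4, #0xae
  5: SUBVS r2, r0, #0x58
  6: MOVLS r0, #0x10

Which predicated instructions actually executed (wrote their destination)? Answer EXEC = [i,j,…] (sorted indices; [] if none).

[0] flags=0010 → (cmp)
[1] flags=0010 GT?T → r1=0xc0
[2] flags=0010 VS?F → skip
[3] flags=0010 LE?F → skip
[4] flags=1001 → (cmp)
[5] flags=1001 VS?T → r2=0x3d
[6] flags=1001 LS?T → r0=0x10

EXEC = [1,5,6]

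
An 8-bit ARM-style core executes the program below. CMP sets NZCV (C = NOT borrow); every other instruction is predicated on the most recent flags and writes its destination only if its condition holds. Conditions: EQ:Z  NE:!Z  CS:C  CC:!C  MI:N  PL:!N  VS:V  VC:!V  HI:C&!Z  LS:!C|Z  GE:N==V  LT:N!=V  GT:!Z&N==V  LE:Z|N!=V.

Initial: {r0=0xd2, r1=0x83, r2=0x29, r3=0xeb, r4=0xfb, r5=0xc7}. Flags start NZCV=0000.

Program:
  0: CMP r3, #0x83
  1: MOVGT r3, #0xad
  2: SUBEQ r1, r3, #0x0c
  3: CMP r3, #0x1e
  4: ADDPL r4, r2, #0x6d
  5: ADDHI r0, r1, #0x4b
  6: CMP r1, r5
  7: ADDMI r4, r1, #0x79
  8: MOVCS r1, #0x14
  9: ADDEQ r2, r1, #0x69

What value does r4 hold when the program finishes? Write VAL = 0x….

VAL = 0xfc

0: ✓ CMP  NZCV=0010
1: ✓ MOVGT  r3←0xad
2: · SUBEQ
3: ✓ CMP  NZCV=1010
4: · ADDPL
5: ✓ ADDHI  r0←0xce
6: ✓ CMP  NZCV=1000
7: ✓ ADDMI  r4←0xfc
8: · MOVCS
9: · ADDEQ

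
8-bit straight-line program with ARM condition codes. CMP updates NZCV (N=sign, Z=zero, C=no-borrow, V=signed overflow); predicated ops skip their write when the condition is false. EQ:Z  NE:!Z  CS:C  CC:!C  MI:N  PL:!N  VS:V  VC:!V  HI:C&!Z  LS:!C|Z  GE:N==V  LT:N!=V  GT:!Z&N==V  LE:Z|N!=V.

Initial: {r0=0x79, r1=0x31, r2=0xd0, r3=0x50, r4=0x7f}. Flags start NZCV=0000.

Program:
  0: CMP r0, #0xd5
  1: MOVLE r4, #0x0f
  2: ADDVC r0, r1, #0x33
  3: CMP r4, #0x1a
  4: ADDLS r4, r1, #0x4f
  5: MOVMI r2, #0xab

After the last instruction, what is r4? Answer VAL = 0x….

VAL = 0x7f

[0] flags=1001 → (cmp)
[1] flags=1001 LE?F → skip
[2] flags=1001 VC?F → skip
[3] flags=0010 → (cmp)
[4] flags=0010 LS?F → skip
[5] flags=0010 MI?F → skip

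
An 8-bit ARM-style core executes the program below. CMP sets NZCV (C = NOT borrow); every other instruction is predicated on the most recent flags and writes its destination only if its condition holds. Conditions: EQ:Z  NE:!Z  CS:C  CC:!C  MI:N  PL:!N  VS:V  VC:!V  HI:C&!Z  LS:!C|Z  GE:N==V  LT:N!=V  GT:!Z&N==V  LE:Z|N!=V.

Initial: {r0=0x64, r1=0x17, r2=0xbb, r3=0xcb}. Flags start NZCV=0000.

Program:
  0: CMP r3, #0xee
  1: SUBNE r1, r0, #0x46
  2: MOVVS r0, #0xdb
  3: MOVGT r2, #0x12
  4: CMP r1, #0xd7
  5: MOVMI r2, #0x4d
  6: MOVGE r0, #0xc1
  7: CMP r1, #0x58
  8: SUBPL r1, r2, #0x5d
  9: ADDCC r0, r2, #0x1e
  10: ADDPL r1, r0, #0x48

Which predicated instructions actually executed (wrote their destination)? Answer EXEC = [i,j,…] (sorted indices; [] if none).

EXEC = [1,6,9]

[0] flags=1000 → (cmp)
[1] flags=1000 NE?T → r1=0x1e
[2] flags=1000 VS?F → skip
[3] flags=1000 GT?F → skip
[4] flags=0000 → (cmp)
[5] flags=0000 MI?F → skip
[6] flags=0000 GE?T → r0=0xc1
[7] flags=1000 → (cmp)
[8] flags=1000 PL?F → skip
[9] flags=1000 CC?T → r0=0xd9
[10] flags=1000 PL?F → skip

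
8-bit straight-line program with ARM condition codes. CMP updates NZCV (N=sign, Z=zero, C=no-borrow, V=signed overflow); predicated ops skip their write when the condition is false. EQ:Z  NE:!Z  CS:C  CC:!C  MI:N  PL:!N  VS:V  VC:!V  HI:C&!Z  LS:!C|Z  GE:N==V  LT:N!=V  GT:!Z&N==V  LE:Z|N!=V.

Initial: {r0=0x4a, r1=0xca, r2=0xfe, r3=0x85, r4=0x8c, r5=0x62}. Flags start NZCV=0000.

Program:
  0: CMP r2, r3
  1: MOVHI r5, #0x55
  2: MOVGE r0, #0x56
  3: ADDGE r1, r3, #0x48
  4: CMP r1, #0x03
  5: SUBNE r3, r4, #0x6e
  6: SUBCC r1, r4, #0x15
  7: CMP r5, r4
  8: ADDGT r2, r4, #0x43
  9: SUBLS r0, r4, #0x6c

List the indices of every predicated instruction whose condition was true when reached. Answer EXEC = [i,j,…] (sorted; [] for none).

EXEC = [1,2,3,5,8,9]

0: ✓ CMP  NZCV=0010
1: ✓ MOVHI  r5←0x55
2: ✓ MOVGE  r0←0x56
3: ✓ ADDGE  r1←0xcd
4: ✓ CMP  NZCV=1010
5: ✓ SUBNE  r3←0x1e
6: · SUBCC
7: ✓ CMP  NZCV=1001
8: ✓ ADDGT  r2←0xcf
9: ✓ SUBLS  r0←0x20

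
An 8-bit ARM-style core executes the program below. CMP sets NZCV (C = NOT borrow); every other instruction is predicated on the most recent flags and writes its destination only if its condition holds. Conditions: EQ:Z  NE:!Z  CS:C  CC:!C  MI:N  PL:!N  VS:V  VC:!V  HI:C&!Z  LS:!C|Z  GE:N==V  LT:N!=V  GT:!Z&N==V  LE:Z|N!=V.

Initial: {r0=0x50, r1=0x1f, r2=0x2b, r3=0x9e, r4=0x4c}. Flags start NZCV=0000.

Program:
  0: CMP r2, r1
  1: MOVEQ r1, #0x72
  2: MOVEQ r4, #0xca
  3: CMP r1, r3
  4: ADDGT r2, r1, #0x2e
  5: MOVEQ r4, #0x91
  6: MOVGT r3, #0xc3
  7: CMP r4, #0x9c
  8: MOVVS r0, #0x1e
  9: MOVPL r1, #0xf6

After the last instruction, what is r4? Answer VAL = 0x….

VAL = 0x4c

0: ✓ CMP  NZCV=0010
1: · MOVEQ
2: · MOVEQ
3: ✓ CMP  NZCV=1001
4: ✓ ADDGT  r2←0x4d
5: · MOVEQ
6: ✓ MOVGT  r3←0xc3
7: ✓ CMP  NZCV=1001
8: ✓ MOVVS  r0←0x1e
9: · MOVPL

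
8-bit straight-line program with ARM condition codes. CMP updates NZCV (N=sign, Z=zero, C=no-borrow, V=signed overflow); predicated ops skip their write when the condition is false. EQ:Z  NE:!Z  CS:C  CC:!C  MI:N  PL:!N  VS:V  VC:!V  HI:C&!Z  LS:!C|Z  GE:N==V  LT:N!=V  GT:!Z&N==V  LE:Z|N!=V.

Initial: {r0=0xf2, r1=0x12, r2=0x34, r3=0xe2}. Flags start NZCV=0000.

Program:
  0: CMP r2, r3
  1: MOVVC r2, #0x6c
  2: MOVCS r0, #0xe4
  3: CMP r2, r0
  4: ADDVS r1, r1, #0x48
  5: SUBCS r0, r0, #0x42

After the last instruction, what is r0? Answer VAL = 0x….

VAL = 0xf2

[0] flags=0000 → (cmp)
[1] flags=0000 VC?T → r2=0x6c
[2] flags=0000 CS?F → skip
[3] flags=0000 → (cmp)
[4] flags=0000 VS?F → skip
[5] flags=0000 CS?F → skip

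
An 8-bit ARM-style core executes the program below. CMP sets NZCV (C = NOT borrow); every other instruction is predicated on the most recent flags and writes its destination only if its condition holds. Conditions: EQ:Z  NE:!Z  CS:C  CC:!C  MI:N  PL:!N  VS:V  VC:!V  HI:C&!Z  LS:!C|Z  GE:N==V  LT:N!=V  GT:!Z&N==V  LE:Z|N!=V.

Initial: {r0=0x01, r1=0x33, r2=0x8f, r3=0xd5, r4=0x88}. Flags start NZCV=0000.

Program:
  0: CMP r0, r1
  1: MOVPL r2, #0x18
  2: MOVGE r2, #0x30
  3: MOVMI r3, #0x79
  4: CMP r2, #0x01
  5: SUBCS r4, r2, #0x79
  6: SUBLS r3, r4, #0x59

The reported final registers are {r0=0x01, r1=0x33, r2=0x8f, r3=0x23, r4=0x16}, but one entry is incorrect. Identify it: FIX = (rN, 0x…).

0: ✓ CMP  NZCV=1000
1: · MOVPL
2: · MOVGE
3: ✓ MOVMI  r3←0x79
4: ✓ CMP  NZCV=1010
5: ✓ SUBCS  r4←0x16
6: · SUBLS

FIX = (r3, 0x79)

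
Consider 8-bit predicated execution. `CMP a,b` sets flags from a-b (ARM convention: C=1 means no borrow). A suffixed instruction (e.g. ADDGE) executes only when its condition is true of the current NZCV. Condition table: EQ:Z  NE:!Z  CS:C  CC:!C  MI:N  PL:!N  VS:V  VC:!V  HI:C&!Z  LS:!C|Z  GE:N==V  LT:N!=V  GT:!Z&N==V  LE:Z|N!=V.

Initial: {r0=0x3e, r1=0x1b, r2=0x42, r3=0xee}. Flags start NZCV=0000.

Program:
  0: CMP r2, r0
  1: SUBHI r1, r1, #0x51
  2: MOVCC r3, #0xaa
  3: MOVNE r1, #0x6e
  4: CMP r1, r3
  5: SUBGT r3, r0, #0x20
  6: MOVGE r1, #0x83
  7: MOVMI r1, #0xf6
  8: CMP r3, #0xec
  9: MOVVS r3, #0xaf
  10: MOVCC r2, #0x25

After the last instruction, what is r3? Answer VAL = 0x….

VAL = 0x1e

0: ✓ CMP  NZCV=0010
1: ✓ SUBHI  r1←0xca
2: · MOVCC
3: ✓ MOVNE  r1←0x6e
4: ✓ CMP  NZCV=1001
5: ✓ SUBGT  r3←0x1e
6: ✓ MOVGE  r1←0x83
7: ✓ MOVMI  r1←0xf6
8: ✓ CMP  NZCV=0000
9: · MOVVS
10: ✓ MOVCC  r2←0x25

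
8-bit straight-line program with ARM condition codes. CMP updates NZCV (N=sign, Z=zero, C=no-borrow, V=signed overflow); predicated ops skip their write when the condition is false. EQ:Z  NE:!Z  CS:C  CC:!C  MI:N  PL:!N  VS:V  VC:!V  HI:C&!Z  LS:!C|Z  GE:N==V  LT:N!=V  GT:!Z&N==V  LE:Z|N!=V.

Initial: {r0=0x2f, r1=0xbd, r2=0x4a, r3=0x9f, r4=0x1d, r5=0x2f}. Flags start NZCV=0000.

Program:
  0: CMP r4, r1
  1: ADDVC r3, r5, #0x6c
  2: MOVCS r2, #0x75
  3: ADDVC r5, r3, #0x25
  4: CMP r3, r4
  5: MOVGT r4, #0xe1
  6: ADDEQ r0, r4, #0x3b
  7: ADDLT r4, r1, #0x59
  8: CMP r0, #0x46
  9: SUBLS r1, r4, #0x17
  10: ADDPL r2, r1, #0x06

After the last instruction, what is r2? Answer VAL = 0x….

VAL = 0x4a

0: ✓ CMP  NZCV=0000
1: ✓ ADDVC  r3←0x9b
2: · MOVCS
3: ✓ ADDVC  r5←0xc0
4: ✓ CMP  NZCV=0011
5: · MOVGT
6: · ADDEQ
7: ✓ ADDLT  r4←0x16
8: ✓ CMP  NZCV=1000
9: ✓ SUBLS  r1←0xff
10: · ADDPL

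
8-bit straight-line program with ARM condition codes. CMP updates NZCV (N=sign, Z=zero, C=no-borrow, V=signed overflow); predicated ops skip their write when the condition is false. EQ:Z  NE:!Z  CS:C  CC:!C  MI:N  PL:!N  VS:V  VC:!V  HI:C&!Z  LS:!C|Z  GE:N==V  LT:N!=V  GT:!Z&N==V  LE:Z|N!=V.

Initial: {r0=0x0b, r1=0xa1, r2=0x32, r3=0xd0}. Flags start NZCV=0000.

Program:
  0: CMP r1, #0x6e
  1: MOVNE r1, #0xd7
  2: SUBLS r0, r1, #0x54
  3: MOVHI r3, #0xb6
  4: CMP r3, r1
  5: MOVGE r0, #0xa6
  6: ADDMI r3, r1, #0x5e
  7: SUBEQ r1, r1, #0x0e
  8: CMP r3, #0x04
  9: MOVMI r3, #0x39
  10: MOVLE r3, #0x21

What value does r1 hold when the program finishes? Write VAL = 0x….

0: ✓ CMP  NZCV=0011
1: ✓ MOVNE  r1←0xd7
2: · SUBLS
3: ✓ MOVHI  r3←0xb6
4: ✓ CMP  NZCV=1000
5: · MOVGE
6: ✓ ADDMI  r3←0x35
7: · SUBEQ
8: ✓ CMP  NZCV=0010
9: · MOVMI
10: · MOVLE

VAL = 0xd7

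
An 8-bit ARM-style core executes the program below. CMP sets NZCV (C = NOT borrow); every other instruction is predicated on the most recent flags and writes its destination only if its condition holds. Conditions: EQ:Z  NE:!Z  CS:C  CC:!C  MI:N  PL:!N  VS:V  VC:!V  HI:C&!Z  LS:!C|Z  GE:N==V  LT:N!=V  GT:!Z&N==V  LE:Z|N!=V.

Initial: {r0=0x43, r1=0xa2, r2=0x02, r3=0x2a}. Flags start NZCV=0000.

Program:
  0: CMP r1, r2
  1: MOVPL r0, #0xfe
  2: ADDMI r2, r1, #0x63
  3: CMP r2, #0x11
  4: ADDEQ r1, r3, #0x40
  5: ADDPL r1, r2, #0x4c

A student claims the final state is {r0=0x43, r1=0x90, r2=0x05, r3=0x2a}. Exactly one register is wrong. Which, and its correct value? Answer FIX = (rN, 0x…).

0: ✓ CMP  NZCV=1010
1: · MOVPL
2: ✓ ADDMI  r2←0x05
3: ✓ CMP  NZCV=1000
4: · ADDEQ
5: · ADDPL

FIX = (r1, 0xa2)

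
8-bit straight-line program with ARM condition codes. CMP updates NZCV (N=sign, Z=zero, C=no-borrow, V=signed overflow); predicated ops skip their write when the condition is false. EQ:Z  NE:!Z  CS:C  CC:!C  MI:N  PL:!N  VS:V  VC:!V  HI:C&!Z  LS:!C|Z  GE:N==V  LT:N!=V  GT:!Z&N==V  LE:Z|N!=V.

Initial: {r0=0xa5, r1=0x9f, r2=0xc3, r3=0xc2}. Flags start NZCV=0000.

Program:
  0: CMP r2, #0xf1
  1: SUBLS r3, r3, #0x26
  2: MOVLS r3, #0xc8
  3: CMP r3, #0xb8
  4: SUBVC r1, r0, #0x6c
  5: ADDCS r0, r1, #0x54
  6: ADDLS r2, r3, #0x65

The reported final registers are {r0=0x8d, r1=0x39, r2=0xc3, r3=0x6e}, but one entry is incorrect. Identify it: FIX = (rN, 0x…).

[0] flags=1000 → (cmp)
[1] flags=1000 LS?T → r3=0x9c
[2] flags=1000 LS?T → r3=0xc8
[3] flags=0010 → (cmp)
[4] flags=0010 VC?T → r1=0x39
[5] flags=0010 CS?T → r0=0x8d
[6] flags=0010 LS?F → skip

FIX = (r3, 0xc8)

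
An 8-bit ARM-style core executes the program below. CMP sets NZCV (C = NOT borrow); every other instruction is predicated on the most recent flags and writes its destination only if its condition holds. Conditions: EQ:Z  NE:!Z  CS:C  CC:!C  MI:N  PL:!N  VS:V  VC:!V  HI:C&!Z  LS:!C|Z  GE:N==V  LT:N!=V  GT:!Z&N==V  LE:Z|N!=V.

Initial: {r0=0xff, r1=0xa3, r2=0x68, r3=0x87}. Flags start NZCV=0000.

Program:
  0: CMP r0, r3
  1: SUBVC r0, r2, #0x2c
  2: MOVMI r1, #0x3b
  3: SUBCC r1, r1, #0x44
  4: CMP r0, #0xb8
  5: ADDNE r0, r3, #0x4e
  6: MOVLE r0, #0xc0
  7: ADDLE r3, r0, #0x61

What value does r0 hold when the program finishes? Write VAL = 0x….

0: ✓ CMP  NZCV=0010
1: ✓ SUBVC  r0←0x3c
2: · MOVMI
3: · SUBCC
4: ✓ CMP  NZCV=1001
5: ✓ ADDNE  r0←0xd5
6: · MOVLE
7: · ADDLE

VAL = 0xd5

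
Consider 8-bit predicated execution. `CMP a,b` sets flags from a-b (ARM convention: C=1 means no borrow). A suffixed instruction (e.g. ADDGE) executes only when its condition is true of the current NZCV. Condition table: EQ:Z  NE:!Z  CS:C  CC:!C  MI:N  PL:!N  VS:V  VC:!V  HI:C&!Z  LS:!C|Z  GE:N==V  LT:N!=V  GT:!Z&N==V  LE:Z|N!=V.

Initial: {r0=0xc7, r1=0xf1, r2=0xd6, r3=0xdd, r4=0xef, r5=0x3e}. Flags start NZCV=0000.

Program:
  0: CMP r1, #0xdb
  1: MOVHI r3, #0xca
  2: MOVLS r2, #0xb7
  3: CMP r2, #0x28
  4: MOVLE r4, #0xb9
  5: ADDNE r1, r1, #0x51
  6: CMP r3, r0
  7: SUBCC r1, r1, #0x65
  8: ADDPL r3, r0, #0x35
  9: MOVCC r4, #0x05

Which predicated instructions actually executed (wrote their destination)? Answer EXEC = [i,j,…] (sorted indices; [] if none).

EXEC = [1,4,5,8]

[0] flags=0010 → (cmp)
[1] flags=0010 HI?T → r3=0xca
[2] flags=0010 LS?F → skip
[3] flags=1010 → (cmp)
[4] flags=1010 LE?T → r4=0xb9
[5] flags=1010 NE?T → r1=0x42
[6] flags=0010 → (cmp)
[7] flags=0010 CC?F → skip
[8] flags=0010 PL?T → r3=0xfc
[9] flags=0010 CC?F → skip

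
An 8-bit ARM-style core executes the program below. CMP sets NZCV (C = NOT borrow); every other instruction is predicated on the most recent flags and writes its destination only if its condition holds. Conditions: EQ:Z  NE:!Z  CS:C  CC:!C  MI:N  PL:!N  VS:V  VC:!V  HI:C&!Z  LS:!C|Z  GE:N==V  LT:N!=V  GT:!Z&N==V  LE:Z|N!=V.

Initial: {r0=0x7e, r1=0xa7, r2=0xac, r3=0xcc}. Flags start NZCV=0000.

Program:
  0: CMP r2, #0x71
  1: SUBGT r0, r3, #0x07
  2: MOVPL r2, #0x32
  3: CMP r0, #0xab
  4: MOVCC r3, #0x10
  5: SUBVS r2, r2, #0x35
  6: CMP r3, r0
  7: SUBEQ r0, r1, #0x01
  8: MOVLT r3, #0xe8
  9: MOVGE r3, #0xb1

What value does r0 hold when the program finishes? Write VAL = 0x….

0: ✓ CMP  NZCV=0011
1: · SUBGT
2: ✓ MOVPL  r2←0x32
3: ✓ CMP  NZCV=1001
4: ✓ MOVCC  r3←0x10
5: ✓ SUBVS  r2←0xfd
6: ✓ CMP  NZCV=1000
7: · SUBEQ
8: ✓ MOVLT  r3←0xe8
9: · MOVGE

VAL = 0x7e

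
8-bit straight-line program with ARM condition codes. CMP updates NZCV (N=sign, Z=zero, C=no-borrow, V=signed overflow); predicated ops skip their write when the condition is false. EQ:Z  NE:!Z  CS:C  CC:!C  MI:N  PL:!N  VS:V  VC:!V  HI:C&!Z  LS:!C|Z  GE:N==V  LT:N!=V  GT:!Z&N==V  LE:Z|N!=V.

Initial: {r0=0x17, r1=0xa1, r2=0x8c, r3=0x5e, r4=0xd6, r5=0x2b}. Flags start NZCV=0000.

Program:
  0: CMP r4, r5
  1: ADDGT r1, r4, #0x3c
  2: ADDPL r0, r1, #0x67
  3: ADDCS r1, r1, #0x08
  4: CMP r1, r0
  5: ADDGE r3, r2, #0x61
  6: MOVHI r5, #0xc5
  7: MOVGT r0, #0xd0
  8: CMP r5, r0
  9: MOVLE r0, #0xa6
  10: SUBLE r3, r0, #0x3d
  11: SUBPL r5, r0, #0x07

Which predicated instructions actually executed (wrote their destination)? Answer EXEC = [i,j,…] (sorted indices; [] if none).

EXEC = [3,6,9,10]

[0] flags=1010 → (cmp)
[1] flags=1010 GT?F → skip
[2] flags=1010 PL?F → skip
[3] flags=1010 CS?T → r1=0xa9
[4] flags=1010 → (cmp)
[5] flags=1010 GE?F → skip
[6] flags=1010 HI?T → r5=0xc5
[7] flags=1010 GT?F → skip
[8] flags=1010 → (cmp)
[9] flags=1010 LE?T → r0=0xa6
[10] flags=1010 LE?T → r3=0x69
[11] flags=1010 PL?F → skip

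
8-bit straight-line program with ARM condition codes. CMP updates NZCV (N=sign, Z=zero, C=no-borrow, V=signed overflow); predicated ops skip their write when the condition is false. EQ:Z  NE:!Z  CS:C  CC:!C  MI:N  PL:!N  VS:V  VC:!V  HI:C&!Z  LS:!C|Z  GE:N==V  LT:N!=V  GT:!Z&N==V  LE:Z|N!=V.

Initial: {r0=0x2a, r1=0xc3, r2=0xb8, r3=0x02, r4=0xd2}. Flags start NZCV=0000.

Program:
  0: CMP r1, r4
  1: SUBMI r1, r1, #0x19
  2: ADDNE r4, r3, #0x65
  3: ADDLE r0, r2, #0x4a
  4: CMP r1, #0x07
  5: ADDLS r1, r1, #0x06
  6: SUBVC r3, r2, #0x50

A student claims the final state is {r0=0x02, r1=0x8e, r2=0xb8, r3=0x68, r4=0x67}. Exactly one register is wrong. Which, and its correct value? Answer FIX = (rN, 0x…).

0: ✓ CMP  NZCV=1000
1: ✓ SUBMI  r1←0xaa
2: ✓ ADDNE  r4←0x67
3: ✓ ADDLE  r0←0x02
4: ✓ CMP  NZCV=1010
5: · ADDLS
6: ✓ SUBVC  r3←0x68

FIX = (r1, 0xaa)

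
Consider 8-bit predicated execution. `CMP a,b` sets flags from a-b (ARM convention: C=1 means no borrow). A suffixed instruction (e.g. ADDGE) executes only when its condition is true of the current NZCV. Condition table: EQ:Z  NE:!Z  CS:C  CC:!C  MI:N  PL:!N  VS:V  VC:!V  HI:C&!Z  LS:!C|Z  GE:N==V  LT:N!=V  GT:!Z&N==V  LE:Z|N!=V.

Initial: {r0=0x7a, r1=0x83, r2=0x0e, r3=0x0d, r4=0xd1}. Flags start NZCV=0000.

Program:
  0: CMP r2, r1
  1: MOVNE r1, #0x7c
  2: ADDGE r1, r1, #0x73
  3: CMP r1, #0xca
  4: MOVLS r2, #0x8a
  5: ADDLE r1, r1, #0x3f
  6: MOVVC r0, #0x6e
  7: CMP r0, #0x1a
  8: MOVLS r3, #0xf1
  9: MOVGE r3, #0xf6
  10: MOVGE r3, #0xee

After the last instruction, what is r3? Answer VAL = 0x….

VAL = 0xee

[0] flags=1001 → (cmp)
[1] flags=1001 NE?T → r1=0x7c
[2] flags=1001 GE?T → r1=0xef
[3] flags=0010 → (cmp)
[4] flags=0010 LS?F → skip
[5] flags=0010 LE?F → skip
[6] flags=0010 VC?T → r0=0x6e
[7] flags=0010 → (cmp)
[8] flags=0010 LS?F → skip
[9] flags=0010 GE?T → r3=0xf6
[10] flags=0010 GE?T → r3=0xee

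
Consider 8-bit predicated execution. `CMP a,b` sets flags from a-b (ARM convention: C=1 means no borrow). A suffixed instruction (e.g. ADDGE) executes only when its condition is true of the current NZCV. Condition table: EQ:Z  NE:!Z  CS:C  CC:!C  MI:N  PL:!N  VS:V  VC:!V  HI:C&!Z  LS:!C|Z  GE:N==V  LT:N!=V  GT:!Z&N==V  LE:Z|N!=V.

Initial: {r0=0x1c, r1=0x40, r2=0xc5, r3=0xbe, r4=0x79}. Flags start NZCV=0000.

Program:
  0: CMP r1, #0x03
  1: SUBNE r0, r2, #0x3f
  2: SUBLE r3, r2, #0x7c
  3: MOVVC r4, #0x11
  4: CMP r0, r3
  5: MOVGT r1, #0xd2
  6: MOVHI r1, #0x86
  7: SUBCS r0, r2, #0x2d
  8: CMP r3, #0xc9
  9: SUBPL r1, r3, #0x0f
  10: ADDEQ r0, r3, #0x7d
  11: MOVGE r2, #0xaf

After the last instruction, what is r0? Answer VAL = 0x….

[0] flags=0010 → (cmp)
[1] flags=0010 NE?T → r0=0x86
[2] flags=0010 LE?F → skip
[3] flags=0010 VC?T → r4=0x11
[4] flags=1000 → (cmp)
[5] flags=1000 GT?F → skip
[6] flags=1000 HI?F → skip
[7] flags=1000 CS?F → skip
[8] flags=1000 → (cmp)
[9] flags=1000 PL?F → skip
[10] flags=1000 EQ?F → skip
[11] flags=1000 GE?F → skip

VAL = 0x86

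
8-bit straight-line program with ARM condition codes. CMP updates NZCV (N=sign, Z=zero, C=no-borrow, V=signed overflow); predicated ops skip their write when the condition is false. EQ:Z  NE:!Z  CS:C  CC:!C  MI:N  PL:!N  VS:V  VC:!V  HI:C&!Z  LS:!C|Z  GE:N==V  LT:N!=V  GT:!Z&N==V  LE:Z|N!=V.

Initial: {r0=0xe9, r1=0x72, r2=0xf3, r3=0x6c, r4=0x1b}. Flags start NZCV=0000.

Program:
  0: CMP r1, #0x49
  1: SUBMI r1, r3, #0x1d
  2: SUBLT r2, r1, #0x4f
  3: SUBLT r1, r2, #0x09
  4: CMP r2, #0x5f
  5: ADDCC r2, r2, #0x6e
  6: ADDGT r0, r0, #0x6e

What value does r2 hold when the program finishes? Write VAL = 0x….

0: ✓ CMP  NZCV=0010
1: · SUBMI
2: · SUBLT
3: · SUBLT
4: ✓ CMP  NZCV=1010
5: · ADDCC
6: · ADDGT

VAL = 0xf3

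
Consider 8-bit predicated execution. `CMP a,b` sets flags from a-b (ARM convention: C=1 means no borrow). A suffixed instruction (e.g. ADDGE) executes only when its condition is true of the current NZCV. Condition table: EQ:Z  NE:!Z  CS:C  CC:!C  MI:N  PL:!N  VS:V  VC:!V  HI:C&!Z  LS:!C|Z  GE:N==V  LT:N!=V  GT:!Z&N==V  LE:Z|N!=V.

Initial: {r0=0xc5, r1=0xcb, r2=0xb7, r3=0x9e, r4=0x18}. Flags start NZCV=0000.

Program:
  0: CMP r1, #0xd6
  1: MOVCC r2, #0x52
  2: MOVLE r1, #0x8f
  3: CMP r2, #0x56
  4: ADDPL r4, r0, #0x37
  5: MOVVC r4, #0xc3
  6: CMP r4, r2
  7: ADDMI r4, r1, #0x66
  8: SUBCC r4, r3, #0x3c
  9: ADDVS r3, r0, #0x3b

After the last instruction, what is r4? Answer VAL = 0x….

[0] flags=1000 → (cmp)
[1] flags=1000 CC?T → r2=0x52
[2] flags=1000 LE?T → r1=0x8f
[3] flags=1000 → (cmp)
[4] flags=1000 PL?F → skip
[5] flags=1000 VC?T → r4=0xc3
[6] flags=0011 → (cmp)
[7] flags=0011 MI?F → skip
[8] flags=0011 CC?F → skip
[9] flags=0011 VS?T → r3=0x00

VAL = 0xc3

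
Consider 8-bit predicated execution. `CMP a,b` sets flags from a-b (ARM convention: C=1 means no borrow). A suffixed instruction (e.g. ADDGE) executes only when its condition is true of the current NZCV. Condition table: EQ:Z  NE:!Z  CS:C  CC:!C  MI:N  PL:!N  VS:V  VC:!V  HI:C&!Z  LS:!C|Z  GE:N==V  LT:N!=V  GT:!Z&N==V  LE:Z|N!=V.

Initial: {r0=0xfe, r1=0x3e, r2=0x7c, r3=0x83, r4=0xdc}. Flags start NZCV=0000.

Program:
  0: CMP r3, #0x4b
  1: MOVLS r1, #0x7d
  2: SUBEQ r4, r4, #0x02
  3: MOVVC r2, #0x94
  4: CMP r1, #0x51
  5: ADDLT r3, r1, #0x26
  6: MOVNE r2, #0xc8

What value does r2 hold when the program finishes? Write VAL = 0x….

0: ✓ CMP  NZCV=0011
1: · MOVLS
2: · SUBEQ
3: · MOVVC
4: ✓ CMP  NZCV=1000
5: ✓ ADDLT  r3←0x64
6: ✓ MOVNE  r2←0xc8

VAL = 0xc8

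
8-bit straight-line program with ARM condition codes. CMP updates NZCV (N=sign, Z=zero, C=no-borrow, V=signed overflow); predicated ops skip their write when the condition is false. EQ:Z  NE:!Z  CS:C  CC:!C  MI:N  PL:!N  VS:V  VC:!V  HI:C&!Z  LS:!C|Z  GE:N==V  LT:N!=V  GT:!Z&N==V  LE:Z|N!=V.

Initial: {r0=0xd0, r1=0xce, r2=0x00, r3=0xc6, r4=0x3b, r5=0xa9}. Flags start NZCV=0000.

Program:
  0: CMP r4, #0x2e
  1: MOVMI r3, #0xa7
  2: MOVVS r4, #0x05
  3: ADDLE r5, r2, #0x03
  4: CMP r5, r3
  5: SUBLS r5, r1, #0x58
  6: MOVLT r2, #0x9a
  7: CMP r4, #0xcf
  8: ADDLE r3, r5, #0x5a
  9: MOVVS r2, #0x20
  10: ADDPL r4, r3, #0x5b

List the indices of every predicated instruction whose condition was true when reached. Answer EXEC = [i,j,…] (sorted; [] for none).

EXEC = [5,6,10]

[0] flags=0010 → (cmp)
[1] flags=0010 MI?F → skip
[2] flags=0010 VS?F → skip
[3] flags=0010 LE?F → skip
[4] flags=1000 → (cmp)
[5] flags=1000 LS?T → r5=0x76
[6] flags=1000 LT?T → r2=0x9a
[7] flags=0000 → (cmp)
[8] flags=0000 LE?F → skip
[9] flags=0000 VS?F → skip
[10] flags=0000 PL?T → r4=0x21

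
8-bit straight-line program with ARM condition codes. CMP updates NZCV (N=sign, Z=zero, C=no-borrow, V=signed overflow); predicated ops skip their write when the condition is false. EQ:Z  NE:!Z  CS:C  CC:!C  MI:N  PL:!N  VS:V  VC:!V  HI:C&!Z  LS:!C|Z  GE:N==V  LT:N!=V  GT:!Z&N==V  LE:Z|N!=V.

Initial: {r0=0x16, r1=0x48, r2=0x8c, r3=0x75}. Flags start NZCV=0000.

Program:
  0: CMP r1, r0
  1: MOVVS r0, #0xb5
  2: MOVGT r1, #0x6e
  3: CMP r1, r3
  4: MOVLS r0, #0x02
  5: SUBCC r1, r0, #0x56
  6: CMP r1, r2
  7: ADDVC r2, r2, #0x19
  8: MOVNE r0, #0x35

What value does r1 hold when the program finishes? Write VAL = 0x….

0: ✓ CMP  NZCV=0010
1: · MOVVS
2: ✓ MOVGT  r1←0x6e
3: ✓ CMP  NZCV=1000
4: ✓ MOVLS  r0←0x02
5: ✓ SUBCC  r1←0xac
6: ✓ CMP  NZCV=0010
7: ✓ ADDVC  r2←0xa5
8: ✓ MOVNE  r0←0x35

VAL = 0xac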